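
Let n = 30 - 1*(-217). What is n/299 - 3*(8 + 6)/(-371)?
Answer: 1145/1219 ≈ 0.93929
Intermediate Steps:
n = 247 (n = 30 + 217 = 247)
n/299 - 3*(8 + 6)/(-371) = 247/299 - 3*(8 + 6)/(-371) = 247*(1/299) - 3*14*(-1/371) = 19/23 - 42*(-1/371) = 19/23 + 6/53 = 1145/1219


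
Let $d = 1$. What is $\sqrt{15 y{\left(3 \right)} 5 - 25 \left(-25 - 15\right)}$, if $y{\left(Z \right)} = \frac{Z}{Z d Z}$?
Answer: $5 \sqrt{41} \approx 32.016$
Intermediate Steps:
$y{\left(Z \right)} = \frac{1}{Z}$ ($y{\left(Z \right)} = \frac{Z}{Z 1 Z} = \frac{Z}{Z Z} = \frac{Z}{Z^{2}} = \frac{1}{Z}$)
$\sqrt{15 y{\left(3 \right)} 5 - 25 \left(-25 - 15\right)} = \sqrt{\frac{15}{3} \cdot 5 - 25 \left(-25 - 15\right)} = \sqrt{15 \cdot \frac{1}{3} \cdot 5 - -1000} = \sqrt{5 \cdot 5 + 1000} = \sqrt{25 + 1000} = \sqrt{1025} = 5 \sqrt{41}$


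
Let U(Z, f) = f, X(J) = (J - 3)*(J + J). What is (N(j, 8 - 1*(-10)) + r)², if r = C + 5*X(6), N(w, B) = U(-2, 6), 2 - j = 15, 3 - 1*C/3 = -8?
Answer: 47961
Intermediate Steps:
C = 33 (C = 9 - 3*(-8) = 9 + 24 = 33)
X(J) = 2*J*(-3 + J) (X(J) = (-3 + J)*(2*J) = 2*J*(-3 + J))
j = -13 (j = 2 - 1*15 = 2 - 15 = -13)
N(w, B) = 6
r = 213 (r = 33 + 5*(2*6*(-3 + 6)) = 33 + 5*(2*6*3) = 33 + 5*36 = 33 + 180 = 213)
(N(j, 8 - 1*(-10)) + r)² = (6 + 213)² = 219² = 47961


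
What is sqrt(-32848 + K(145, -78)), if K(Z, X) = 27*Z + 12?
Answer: I*sqrt(28921) ≈ 170.06*I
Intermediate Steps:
K(Z, X) = 12 + 27*Z
sqrt(-32848 + K(145, -78)) = sqrt(-32848 + (12 + 27*145)) = sqrt(-32848 + (12 + 3915)) = sqrt(-32848 + 3927) = sqrt(-28921) = I*sqrt(28921)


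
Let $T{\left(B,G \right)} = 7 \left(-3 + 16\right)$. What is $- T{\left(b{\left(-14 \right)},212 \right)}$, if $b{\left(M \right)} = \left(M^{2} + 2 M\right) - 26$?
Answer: $-91$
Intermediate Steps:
$b{\left(M \right)} = -26 + M^{2} + 2 M$
$T{\left(B,G \right)} = 91$ ($T{\left(B,G \right)} = 7 \cdot 13 = 91$)
$- T{\left(b{\left(-14 \right)},212 \right)} = \left(-1\right) 91 = -91$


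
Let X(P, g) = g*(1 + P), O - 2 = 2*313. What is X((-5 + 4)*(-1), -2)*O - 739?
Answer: -3251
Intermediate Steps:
O = 628 (O = 2 + 2*313 = 2 + 626 = 628)
X((-5 + 4)*(-1), -2)*O - 739 = -2*(1 + (-5 + 4)*(-1))*628 - 739 = -2*(1 - 1*(-1))*628 - 739 = -2*(1 + 1)*628 - 739 = -2*2*628 - 739 = -4*628 - 739 = -2512 - 739 = -3251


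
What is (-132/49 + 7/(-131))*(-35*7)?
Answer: 88175/131 ≈ 673.09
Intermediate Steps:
(-132/49 + 7/(-131))*(-35*7) = (-132*1/49 + 7*(-1/131))*(-245) = (-132/49 - 7/131)*(-245) = -17635/6419*(-245) = 88175/131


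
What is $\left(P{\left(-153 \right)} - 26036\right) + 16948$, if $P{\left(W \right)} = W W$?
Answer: $14321$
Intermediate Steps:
$P{\left(W \right)} = W^{2}$
$\left(P{\left(-153 \right)} - 26036\right) + 16948 = \left(\left(-153\right)^{2} - 26036\right) + 16948 = \left(23409 - 26036\right) + 16948 = -2627 + 16948 = 14321$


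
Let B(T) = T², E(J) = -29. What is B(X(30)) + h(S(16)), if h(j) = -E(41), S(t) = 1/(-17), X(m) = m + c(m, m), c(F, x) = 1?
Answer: 990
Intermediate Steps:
X(m) = 1 + m (X(m) = m + 1 = 1 + m)
S(t) = -1/17
h(j) = 29 (h(j) = -1*(-29) = 29)
B(X(30)) + h(S(16)) = (1 + 30)² + 29 = 31² + 29 = 961 + 29 = 990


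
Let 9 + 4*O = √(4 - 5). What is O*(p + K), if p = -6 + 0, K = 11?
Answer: -45/4 + 5*I/4 ≈ -11.25 + 1.25*I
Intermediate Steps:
O = -9/4 + I/4 (O = -9/4 + √(4 - 5)/4 = -9/4 + √(-1)/4 = -9/4 + I/4 ≈ -2.25 + 0.25*I)
p = -6
O*(p + K) = (-9/4 + I/4)*(-6 + 11) = (-9/4 + I/4)*5 = -45/4 + 5*I/4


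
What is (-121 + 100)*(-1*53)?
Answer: 1113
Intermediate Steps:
(-121 + 100)*(-1*53) = -21*(-53) = 1113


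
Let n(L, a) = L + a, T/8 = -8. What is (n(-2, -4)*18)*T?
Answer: 6912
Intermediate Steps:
T = -64 (T = 8*(-8) = -64)
(n(-2, -4)*18)*T = ((-2 - 4)*18)*(-64) = -6*18*(-64) = -108*(-64) = 6912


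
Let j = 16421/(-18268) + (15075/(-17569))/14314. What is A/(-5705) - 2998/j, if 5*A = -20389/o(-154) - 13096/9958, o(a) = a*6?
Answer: 903733429556111832948810403/270985699315099887818700 ≈ 3335.0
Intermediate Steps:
j = -2064936124243/2297042671244 (j = 16421*(-1/18268) + (15075*(-1/17569))*(1/14314) = -16421/18268 - 15075/17569*1/14314 = -16421/18268 - 15075/251482666 = -2064936124243/2297042671244 ≈ -0.89895)
o(a) = 6*a
A = 95466479/23002980 (A = (-20389/(6*(-154)) - 13096/9958)/5 = (-20389/(-924) - 13096*1/9958)/5 = (-20389*(-1/924) - 6548/4979)/5 = (20389/924 - 6548/4979)/5 = (1/5)*(95466479/4600596) = 95466479/23002980 ≈ 4.1502)
A/(-5705) - 2998/j = (95466479/23002980)/(-5705) - 2998/(-2064936124243/2297042671244) = (95466479/23002980)*(-1/5705) - 2998*(-2297042671244/2064936124243) = -95466479/131232000900 + 6886533928389512/2064936124243 = 903733429556111832948810403/270985699315099887818700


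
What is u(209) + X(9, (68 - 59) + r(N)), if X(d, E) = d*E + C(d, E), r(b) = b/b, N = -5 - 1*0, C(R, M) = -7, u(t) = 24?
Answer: 107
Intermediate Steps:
N = -5 (N = -5 + 0 = -5)
r(b) = 1
X(d, E) = -7 + E*d (X(d, E) = d*E - 7 = E*d - 7 = -7 + E*d)
u(209) + X(9, (68 - 59) + r(N)) = 24 + (-7 + ((68 - 59) + 1)*9) = 24 + (-7 + (9 + 1)*9) = 24 + (-7 + 10*9) = 24 + (-7 + 90) = 24 + 83 = 107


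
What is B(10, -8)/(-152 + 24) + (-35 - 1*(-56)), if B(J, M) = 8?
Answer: 335/16 ≈ 20.938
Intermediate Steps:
B(10, -8)/(-152 + 24) + (-35 - 1*(-56)) = 8/(-152 + 24) + (-35 - 1*(-56)) = 8/(-128) + (-35 + 56) = -1/128*8 + 21 = -1/16 + 21 = 335/16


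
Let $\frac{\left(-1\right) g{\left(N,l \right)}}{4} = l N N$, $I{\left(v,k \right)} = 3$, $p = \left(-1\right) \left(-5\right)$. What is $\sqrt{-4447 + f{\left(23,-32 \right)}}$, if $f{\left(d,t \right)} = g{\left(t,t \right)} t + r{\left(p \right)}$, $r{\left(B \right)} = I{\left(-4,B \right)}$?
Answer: $2 i \sqrt{1049687} \approx 2049.1 i$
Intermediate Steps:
$p = 5$
$r{\left(B \right)} = 3$
$g{\left(N,l \right)} = - 4 l N^{2}$ ($g{\left(N,l \right)} = - 4 l N N = - 4 N l N = - 4 l N^{2}$)
$f{\left(d,t \right)} = 3 - 4 t^{4}$ ($f{\left(d,t \right)} = - 4 t t^{2} t + 3 = - 4 t^{3} t + 3 = - 4 t^{4} + 3 = 3 - 4 t^{4}$)
$\sqrt{-4447 + f{\left(23,-32 \right)}} = \sqrt{-4447 + \left(3 - 4 \left(-32\right)^{4}\right)} = \sqrt{-4447 + \left(3 - 4194304\right)} = \sqrt{-4447 - 4194301} = \sqrt{-4198748} = 2 i \sqrt{1049687}$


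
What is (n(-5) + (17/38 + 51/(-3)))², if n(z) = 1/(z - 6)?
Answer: 48399849/174724 ≈ 277.01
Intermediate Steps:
n(z) = 1/(-6 + z)
(n(-5) + (17/38 + 51/(-3)))² = (1/(-6 - 5) + (17/38 + 51/(-3)))² = (1/(-11) + (17*(1/38) + 51*(-⅓)))² = (-1/11 + (17/38 - 17))² = (-1/11 - 629/38)² = (-6957/418)² = 48399849/174724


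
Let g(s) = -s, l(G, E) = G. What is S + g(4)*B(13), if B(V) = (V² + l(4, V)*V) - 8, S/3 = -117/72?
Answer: -6855/8 ≈ -856.88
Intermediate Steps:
S = -39/8 (S = 3*(-117/72) = 3*(-117*1/72) = 3*(-13/8) = -39/8 ≈ -4.8750)
B(V) = -8 + V² + 4*V (B(V) = (V² + 4*V) - 8 = -8 + V² + 4*V)
S + g(4)*B(13) = -39/8 + (-1*4)*(-8 + 13² + 4*13) = -39/8 - 4*(-8 + 169 + 52) = -39/8 - 4*213 = -39/8 - 852 = -6855/8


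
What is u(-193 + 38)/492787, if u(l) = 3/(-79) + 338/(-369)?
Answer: -27809/14365233837 ≈ -1.9359e-6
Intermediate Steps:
u(l) = -27809/29151 (u(l) = 3*(-1/79) + 338*(-1/369) = -3/79 - 338/369 = -27809/29151)
u(-193 + 38)/492787 = -27809/29151/492787 = -27809/29151*1/492787 = -27809/14365233837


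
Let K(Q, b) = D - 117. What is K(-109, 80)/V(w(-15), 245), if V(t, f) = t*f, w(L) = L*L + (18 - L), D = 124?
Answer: 1/9030 ≈ 0.00011074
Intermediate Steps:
K(Q, b) = 7 (K(Q, b) = 124 - 117 = 7)
w(L) = 18 + L**2 - L (w(L) = L**2 + (18 - L) = 18 + L**2 - L)
V(t, f) = f*t
K(-109, 80)/V(w(-15), 245) = 7/((245*(18 + (-15)**2 - 1*(-15)))) = 7/((245*(18 + 225 + 15))) = 7/((245*258)) = 7/63210 = 7*(1/63210) = 1/9030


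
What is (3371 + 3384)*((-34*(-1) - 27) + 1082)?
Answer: 7356195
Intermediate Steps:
(3371 + 3384)*((-34*(-1) - 27) + 1082) = 6755*((34 - 27) + 1082) = 6755*(7 + 1082) = 6755*1089 = 7356195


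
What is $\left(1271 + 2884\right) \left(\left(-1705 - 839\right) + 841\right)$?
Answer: $-7075965$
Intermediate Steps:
$\left(1271 + 2884\right) \left(\left(-1705 - 839\right) + 841\right) = 4155 \left(-2544 + 841\right) = 4155 \left(-1703\right) = -7075965$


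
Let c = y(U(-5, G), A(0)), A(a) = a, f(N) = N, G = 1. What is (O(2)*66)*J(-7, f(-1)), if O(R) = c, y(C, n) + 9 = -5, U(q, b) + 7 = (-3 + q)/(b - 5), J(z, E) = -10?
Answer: 9240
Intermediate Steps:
U(q, b) = -7 + (-3 + q)/(-5 + b) (U(q, b) = -7 + (-3 + q)/(b - 5) = -7 + (-3 + q)/(-5 + b))
y(C, n) = -14 (y(C, n) = -9 - 5 = -14)
c = -14
O(R) = -14
(O(2)*66)*J(-7, f(-1)) = -14*66*(-10) = -924*(-10) = 9240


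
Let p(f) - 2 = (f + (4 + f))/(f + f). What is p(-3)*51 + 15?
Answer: 134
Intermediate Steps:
p(f) = 2 + (4 + 2*f)/(2*f) (p(f) = 2 + (f + (4 + f))/(f + f) = 2 + (4 + 2*f)/((2*f)) = 2 + (4 + 2*f)*(1/(2*f)) = 2 + (4 + 2*f)/(2*f))
p(-3)*51 + 15 = (3 + 2/(-3))*51 + 15 = (3 + 2*(-1/3))*51 + 15 = (3 - 2/3)*51 + 15 = (7/3)*51 + 15 = 119 + 15 = 134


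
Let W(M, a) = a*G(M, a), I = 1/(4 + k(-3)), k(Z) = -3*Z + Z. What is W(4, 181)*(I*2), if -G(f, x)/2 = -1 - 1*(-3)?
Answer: -724/5 ≈ -144.80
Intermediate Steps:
k(Z) = -2*Z
I = ⅒ (I = 1/(4 - 2*(-3)) = 1/(4 + 6) = 1/10 = ⅒ ≈ 0.10000)
G(f, x) = -4 (G(f, x) = -2*(-1 - 1*(-3)) = -2*(-1 + 3) = -2*2 = -4)
W(M, a) = -4*a (W(M, a) = a*(-4) = -4*a)
W(4, 181)*(I*2) = (-4*181)*((⅒)*2) = -724*⅕ = -724/5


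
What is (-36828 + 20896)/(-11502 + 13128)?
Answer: -7966/813 ≈ -9.7983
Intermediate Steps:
(-36828 + 20896)/(-11502 + 13128) = -15932/1626 = -15932*1/1626 = -7966/813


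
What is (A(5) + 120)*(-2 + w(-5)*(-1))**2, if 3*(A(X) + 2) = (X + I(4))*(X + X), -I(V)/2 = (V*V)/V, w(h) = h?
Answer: 972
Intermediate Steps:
I(V) = -2*V (I(V) = -2*V*V/V = -2*V**2/V = -2*V)
A(X) = -2 + 2*X*(-8 + X)/3 (A(X) = -2 + ((X - 2*4)*(X + X))/3 = -2 + ((X - 8)*(2*X))/3 = -2 + ((-8 + X)*(2*X))/3 = -2 + (2*X*(-8 + X))/3 = -2 + 2*X*(-8 + X)/3)
(A(5) + 120)*(-2 + w(-5)*(-1))**2 = ((-2 - 16/3*5 + (2/3)*5**2) + 120)*(-2 - 5*(-1))**2 = ((-2 - 80/3 + (2/3)*25) + 120)*(-2 + 5)**2 = ((-2 - 80/3 + 50/3) + 120)*3**2 = (-12 + 120)*9 = 108*9 = 972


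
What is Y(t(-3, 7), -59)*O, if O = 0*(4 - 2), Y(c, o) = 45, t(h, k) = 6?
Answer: 0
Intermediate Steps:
O = 0 (O = 0*2 = 0)
Y(t(-3, 7), -59)*O = 45*0 = 0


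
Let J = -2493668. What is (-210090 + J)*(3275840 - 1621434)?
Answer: -4473113457748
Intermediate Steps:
(-210090 + J)*(3275840 - 1621434) = (-210090 - 2493668)*(3275840 - 1621434) = -2703758*1654406 = -4473113457748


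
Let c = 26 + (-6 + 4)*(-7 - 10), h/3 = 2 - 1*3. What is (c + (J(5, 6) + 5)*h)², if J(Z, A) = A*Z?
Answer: 2025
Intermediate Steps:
h = -3 (h = 3*(2 - 1*3) = 3*(2 - 3) = 3*(-1) = -3)
c = 60 (c = 26 - 2*(-17) = 26 + 34 = 60)
(c + (J(5, 6) + 5)*h)² = (60 + (6*5 + 5)*(-3))² = (60 + (30 + 5)*(-3))² = (60 + 35*(-3))² = (60 - 105)² = (-45)² = 2025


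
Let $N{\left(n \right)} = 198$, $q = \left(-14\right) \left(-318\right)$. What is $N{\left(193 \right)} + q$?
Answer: $4650$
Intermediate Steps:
$q = 4452$
$N{\left(193 \right)} + q = 198 + 4452 = 4650$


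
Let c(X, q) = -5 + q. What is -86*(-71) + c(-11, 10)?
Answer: 6111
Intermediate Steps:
-86*(-71) + c(-11, 10) = -86*(-71) + (-5 + 10) = 6106 + 5 = 6111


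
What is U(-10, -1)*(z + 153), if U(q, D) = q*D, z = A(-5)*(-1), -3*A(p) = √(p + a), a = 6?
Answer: 4600/3 ≈ 1533.3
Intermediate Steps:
A(p) = -√(6 + p)/3 (A(p) = -√(p + 6)/3 = -√(6 + p)/3)
z = ⅓ (z = -√(6 - 5)/3*(-1) = -√1/3*(-1) = -⅓*1*(-1) = -⅓*(-1) = ⅓ ≈ 0.33333)
U(q, D) = D*q
U(-10, -1)*(z + 153) = (-1*(-10))*(⅓ + 153) = 10*(460/3) = 4600/3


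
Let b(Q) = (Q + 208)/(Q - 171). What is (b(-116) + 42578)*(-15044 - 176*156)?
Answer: -519341245000/287 ≈ -1.8096e+9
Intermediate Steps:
b(Q) = (208 + Q)/(-171 + Q)
(b(-116) + 42578)*(-15044 - 176*156) = ((208 - 116)/(-171 - 116) + 42578)*(-15044 - 176*156) = (92/(-287) + 42578)*(-15044 - 27456) = (-1/287*92 + 42578)*(-42500) = (-92/287 + 42578)*(-42500) = (12219794/287)*(-42500) = -519341245000/287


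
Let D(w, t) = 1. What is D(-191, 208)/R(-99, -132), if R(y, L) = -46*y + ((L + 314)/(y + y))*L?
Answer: 3/14026 ≈ 0.00021389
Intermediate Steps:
R(y, L) = -46*y + L*(314 + L)/(2*y) (R(y, L) = -46*y + ((314 + L)/((2*y)))*L = -46*y + ((314 + L)*(1/(2*y)))*L = -46*y + ((314 + L)/(2*y))*L = -46*y + L*(314 + L)/(2*y))
D(-191, 208)/R(-99, -132) = 1/((1/2)*((-132)**2 - 92*(-99)**2 + 314*(-132))/(-99)) = 1/((1/2)*(-1/99)*(17424 - 92*9801 - 41448)) = 1/((1/2)*(-1/99)*(17424 - 901692 - 41448)) = 1/((1/2)*(-1/99)*(-925716)) = 1/(14026/3) = 1*(3/14026) = 3/14026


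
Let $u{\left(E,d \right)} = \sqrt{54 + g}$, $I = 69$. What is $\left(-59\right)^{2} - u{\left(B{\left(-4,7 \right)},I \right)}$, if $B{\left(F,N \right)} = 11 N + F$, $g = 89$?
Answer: $3481 - \sqrt{143} \approx 3469.0$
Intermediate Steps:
$B{\left(F,N \right)} = F + 11 N$
$u{\left(E,d \right)} = \sqrt{143}$ ($u{\left(E,d \right)} = \sqrt{54 + 89} = \sqrt{143}$)
$\left(-59\right)^{2} - u{\left(B{\left(-4,7 \right)},I \right)} = \left(-59\right)^{2} - \sqrt{143} = 3481 - \sqrt{143}$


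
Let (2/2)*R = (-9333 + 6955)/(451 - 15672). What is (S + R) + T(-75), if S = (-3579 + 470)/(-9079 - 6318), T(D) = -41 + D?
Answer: -27101561337/234357737 ≈ -115.64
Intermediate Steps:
R = 2378/15221 (R = (-9333 + 6955)/(451 - 15672) = -2378/(-15221) = -2378*(-1/15221) = 2378/15221 ≈ 0.15623)
S = 3109/15397 (S = -3109/(-15397) = -3109*(-1/15397) = 3109/15397 ≈ 0.20192)
(S + R) + T(-75) = (3109/15397 + 2378/15221) + (-41 - 75) = 83936155/234357737 - 116 = -27101561337/234357737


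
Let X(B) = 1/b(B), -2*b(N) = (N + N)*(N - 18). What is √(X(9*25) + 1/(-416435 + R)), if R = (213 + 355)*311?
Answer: I*√2166413378/9191835 ≈ 0.0050637*I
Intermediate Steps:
R = 176648 (R = 568*311 = 176648)
b(N) = -N*(-18 + N) (b(N) = -(N + N)*(N - 18)/2 = -2*N*(-18 + N)/2 = -N*(-18 + N))
X(B) = 1/(B*(18 - B))
√(X(9*25) + 1/(-416435 + R)) = √(-1/((9*25)*(-18 + 9*25)) + 1/(-416435 + 176648)) = √(-1/(225*(-18 + 225)) + 1/(-239787)) = √(-1*1/225/207 - 1/239787) = √(-1*1/225*1/207 - 1/239787) = √(-1/46575 - 1/239787) = √(-10606/413632575) = I*√2166413378/9191835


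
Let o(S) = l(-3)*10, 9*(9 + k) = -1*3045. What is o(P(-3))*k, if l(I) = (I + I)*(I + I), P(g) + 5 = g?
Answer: -125040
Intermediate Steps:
P(g) = -5 + g
l(I) = 4*I² (l(I) = (2*I)*(2*I) = 4*I²)
k = -1042/3 (k = -9 + (-1*3045)/9 = -9 + (⅑)*(-3045) = -9 - 1015/3 = -1042/3 ≈ -347.33)
o(S) = 360 (o(S) = (4*(-3)²)*10 = (4*9)*10 = 36*10 = 360)
o(P(-3))*k = 360*(-1042/3) = -125040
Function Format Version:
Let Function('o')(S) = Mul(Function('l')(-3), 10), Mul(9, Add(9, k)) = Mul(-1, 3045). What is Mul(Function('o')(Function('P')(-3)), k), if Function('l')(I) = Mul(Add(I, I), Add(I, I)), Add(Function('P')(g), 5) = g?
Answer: -125040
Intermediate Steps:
Function('P')(g) = Add(-5, g)
Function('l')(I) = Mul(4, Pow(I, 2)) (Function('l')(I) = Mul(Mul(2, I), Mul(2, I)) = Mul(4, Pow(I, 2)))
k = Rational(-1042, 3) (k = Add(-9, Mul(Rational(1, 9), Mul(-1, 3045))) = Add(-9, Mul(Rational(1, 9), -3045)) = Add(-9, Rational(-1015, 3)) = Rational(-1042, 3) ≈ -347.33)
Function('o')(S) = 360 (Function('o')(S) = Mul(Mul(4, Pow(-3, 2)), 10) = Mul(Mul(4, 9), 10) = Mul(36, 10) = 360)
Mul(Function('o')(Function('P')(-3)), k) = Mul(360, Rational(-1042, 3)) = -125040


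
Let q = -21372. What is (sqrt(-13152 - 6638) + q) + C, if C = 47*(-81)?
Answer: -25179 + I*sqrt(19790) ≈ -25179.0 + 140.68*I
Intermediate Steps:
C = -3807
(sqrt(-13152 - 6638) + q) + C = (sqrt(-13152 - 6638) - 21372) - 3807 = (sqrt(-19790) - 21372) - 3807 = (I*sqrt(19790) - 21372) - 3807 = (-21372 + I*sqrt(19790)) - 3807 = -25179 + I*sqrt(19790)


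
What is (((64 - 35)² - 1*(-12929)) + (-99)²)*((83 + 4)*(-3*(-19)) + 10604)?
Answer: 366835473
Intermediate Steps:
(((64 - 35)² - 1*(-12929)) + (-99)²)*((83 + 4)*(-3*(-19)) + 10604) = ((29² + 12929) + 9801)*(87*57 + 10604) = ((841 + 12929) + 9801)*(4959 + 10604) = (13770 + 9801)*15563 = 23571*15563 = 366835473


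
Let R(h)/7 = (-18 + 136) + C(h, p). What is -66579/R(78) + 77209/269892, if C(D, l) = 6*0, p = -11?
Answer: -1278954631/15923628 ≈ -80.318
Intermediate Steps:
C(D, l) = 0
R(h) = 826 (R(h) = 7*((-18 + 136) + 0) = 7*(118 + 0) = 7*118 = 826)
-66579/R(78) + 77209/269892 = -66579/826 + 77209/269892 = -1278954631/15923628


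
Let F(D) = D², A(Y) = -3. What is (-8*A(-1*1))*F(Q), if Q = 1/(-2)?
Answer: 6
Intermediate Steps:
Q = -½ ≈ -0.50000
(-8*A(-1*1))*F(Q) = (-8*(-3))*(-½)² = 24*(¼) = 6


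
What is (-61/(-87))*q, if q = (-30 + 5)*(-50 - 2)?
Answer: 79300/87 ≈ 911.49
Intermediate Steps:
q = 1300 (q = -25*(-52) = 1300)
(-61/(-87))*q = (-61/(-87))*1300 = -1/87*(-61)*1300 = (61/87)*1300 = 79300/87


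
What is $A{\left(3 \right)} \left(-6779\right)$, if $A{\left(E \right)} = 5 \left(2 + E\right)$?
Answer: $-169475$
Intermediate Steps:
$A{\left(E \right)} = 10 + 5 E$
$A{\left(3 \right)} \left(-6779\right) = \left(10 + 5 \cdot 3\right) \left(-6779\right) = \left(10 + 15\right) \left(-6779\right) = 25 \left(-6779\right) = -169475$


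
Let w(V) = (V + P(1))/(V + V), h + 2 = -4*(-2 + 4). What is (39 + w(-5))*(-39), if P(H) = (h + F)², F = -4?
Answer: -7761/10 ≈ -776.10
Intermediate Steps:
h = -10 (h = -2 - 4*(-2 + 4) = -2 - 4*2 = -2 - 8 = -10)
P(H) = 196 (P(H) = (-10 - 4)² = (-14)² = 196)
w(V) = (196 + V)/(2*V) (w(V) = (V + 196)/(V + V) = (196 + V)/((2*V)) = (196 + V)*(1/(2*V)) = (196 + V)/(2*V))
(39 + w(-5))*(-39) = (39 + (½)*(196 - 5)/(-5))*(-39) = (39 + (½)*(-⅕)*191)*(-39) = (39 - 191/10)*(-39) = (199/10)*(-39) = -7761/10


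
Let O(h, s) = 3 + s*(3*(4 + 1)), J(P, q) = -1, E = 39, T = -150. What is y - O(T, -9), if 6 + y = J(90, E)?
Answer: 125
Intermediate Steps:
y = -7 (y = -6 - 1 = -7)
O(h, s) = 3 + 15*s (O(h, s) = 3 + s*(3*5) = 3 + s*15 = 3 + 15*s)
y - O(T, -9) = -7 - (3 + 15*(-9)) = -7 - (3 - 135) = -7 - 1*(-132) = -7 + 132 = 125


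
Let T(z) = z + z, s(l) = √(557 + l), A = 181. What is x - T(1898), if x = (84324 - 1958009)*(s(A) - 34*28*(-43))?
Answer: -76701172956 - 5621055*√82 ≈ -7.6752e+10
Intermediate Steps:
T(z) = 2*z
x = -76701169160 - 5621055*√82 (x = (84324 - 1958009)*(√(557 + 181) - 34*28*(-43)) = -1873685*(√738 - 952*(-43)) = -1873685*(3*√82 + 40936) = -1873685*(40936 + 3*√82) = -76701169160 - 5621055*√82 ≈ -7.6752e+10)
x - T(1898) = (-76701169160 - 5621055*√82) - 2*1898 = (-76701169160 - 5621055*√82) - 1*3796 = (-76701169160 - 5621055*√82) - 3796 = -76701172956 - 5621055*√82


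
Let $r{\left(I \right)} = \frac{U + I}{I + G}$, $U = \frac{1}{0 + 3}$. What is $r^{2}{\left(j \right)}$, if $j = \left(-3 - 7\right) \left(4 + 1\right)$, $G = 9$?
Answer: $\frac{22201}{15129} \approx 1.4674$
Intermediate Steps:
$U = \frac{1}{3} \approx 0.33333$
$j = -50$ ($j = \left(-10\right) 5 = -50$)
$r{\left(I \right)} = \frac{\frac{1}{3} + I}{9 + I}$ ($r{\left(I \right)} = \frac{\frac{1}{3} + I}{I + 9} = \frac{\frac{1}{3} + I}{9 + I}$)
$r^{2}{\left(j \right)} = \left(\frac{\frac{1}{3} - 50}{9 - 50}\right)^{2} = \left(\frac{1}{-41} \left(- \frac{149}{3}\right)\right)^{2} = \left(\left(- \frac{1}{41}\right) \left(- \frac{149}{3}\right)\right)^{2} = \left(\frac{149}{123}\right)^{2} = \frac{22201}{15129}$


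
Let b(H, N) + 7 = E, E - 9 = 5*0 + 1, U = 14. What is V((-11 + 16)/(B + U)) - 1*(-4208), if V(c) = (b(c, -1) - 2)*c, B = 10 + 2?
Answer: 109413/26 ≈ 4208.2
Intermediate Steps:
B = 12
E = 10 (E = 9 + (5*0 + 1) = 9 + (0 + 1) = 9 + 1 = 10)
b(H, N) = 3 (b(H, N) = -7 + 10 = 3)
V(c) = c (V(c) = (3 - 2)*c = 1*c = c)
V((-11 + 16)/(B + U)) - 1*(-4208) = (-11 + 16)/(12 + 14) - 1*(-4208) = 5/26 + 4208 = 109413/26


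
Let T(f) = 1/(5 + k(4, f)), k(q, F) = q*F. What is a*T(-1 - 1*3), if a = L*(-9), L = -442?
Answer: -3978/11 ≈ -361.64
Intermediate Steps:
k(q, F) = F*q
T(f) = 1/(5 + 4*f) (T(f) = 1/(5 + f*4) = 1/(5 + 4*f))
a = 3978 (a = -442*(-9) = 3978)
a*T(-1 - 1*3) = 3978/(5 + 4*(-1 - 1*3)) = 3978/(5 + 4*(-1 - 3)) = 3978/(5 + 4*(-4)) = 3978/(5 - 16) = 3978/(-11) = 3978*(-1/11) = -3978/11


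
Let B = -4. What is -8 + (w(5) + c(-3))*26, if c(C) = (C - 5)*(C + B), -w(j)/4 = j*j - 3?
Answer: -840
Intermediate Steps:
w(j) = 12 - 4*j² (w(j) = -4*(j*j - 3) = -4*(j² - 3) = -4*(-3 + j²) = 12 - 4*j²)
c(C) = (-5 + C)*(-4 + C) (c(C) = (C - 5)*(C - 4) = (-5 + C)*(-4 + C))
-8 + (w(5) + c(-3))*26 = -8 + ((12 - 4*5²) + (20 + (-3)² - 9*(-3)))*26 = -8 + ((12 - 4*25) + (20 + 9 + 27))*26 = -8 + ((12 - 100) + 56)*26 = -8 + (-88 + 56)*26 = -8 - 32*26 = -8 - 832 = -840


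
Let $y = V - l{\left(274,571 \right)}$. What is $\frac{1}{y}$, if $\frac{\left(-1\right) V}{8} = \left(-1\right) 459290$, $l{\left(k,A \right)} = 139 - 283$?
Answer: $\frac{1}{3674464} \approx 2.7215 \cdot 10^{-7}$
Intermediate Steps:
$l{\left(k,A \right)} = -144$ ($l{\left(k,A \right)} = 139 - 283 = -144$)
$V = 3674320$ ($V = - 8 \left(\left(-1\right) 459290\right) = \left(-8\right) \left(-459290\right) = 3674320$)
$y = 3674464$ ($y = 3674320 - -144 = 3674320 + 144 = 3674464$)
$\frac{1}{y} = \frac{1}{3674464}$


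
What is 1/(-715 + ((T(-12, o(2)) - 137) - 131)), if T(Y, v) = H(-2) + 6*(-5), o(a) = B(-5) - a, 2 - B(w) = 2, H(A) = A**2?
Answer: -1/1009 ≈ -0.00099108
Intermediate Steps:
B(w) = 0 (B(w) = 2 - 1*2 = 2 - 2 = 0)
o(a) = -a (o(a) = 0 - a = -a)
T(Y, v) = -26 (T(Y, v) = (-2)**2 + 6*(-5) = 4 - 30 = -26)
1/(-715 + ((T(-12, o(2)) - 137) - 131)) = 1/(-715 + ((-26 - 137) - 131)) = 1/(-715 + (-163 - 131)) = 1/(-715 - 294) = 1/(-1009) = -1/1009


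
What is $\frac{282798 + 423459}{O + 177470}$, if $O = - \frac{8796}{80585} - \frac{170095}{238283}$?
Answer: $\frac{4520524008322545}{1135923148967669} \approx 3.9796$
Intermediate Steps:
$O = - \frac{15803042843}{19202035555}$ ($O = \left(-8796\right) \frac{1}{80585} - \frac{170095}{238283} = - \frac{8796}{80585} - \frac{170095}{238283} = - \frac{15803042843}{19202035555} \approx -0.82299$)
$\frac{282798 + 423459}{O + 177470} = \frac{282798 + 423459}{- \frac{15803042843}{19202035555} + 177470} = \frac{706257}{\frac{3407769446903007}{19202035555}} = 706257 \cdot \frac{19202035555}{3407769446903007} = \frac{4520524008322545}{1135923148967669}$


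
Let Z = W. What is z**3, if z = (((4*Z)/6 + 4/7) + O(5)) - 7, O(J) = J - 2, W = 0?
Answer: -13824/343 ≈ -40.303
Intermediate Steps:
Z = 0
O(J) = -2 + J
z = -24/7 (z = (((4*0)/6 + 4/7) + (-2 + 5)) - 7 = ((0*(1/6) + 4*(1/7)) + 3) - 7 = ((0 + 4/7) + 3) - 7 = (4/7 + 3) - 7 = 25/7 - 7 = -24/7 ≈ -3.4286)
z**3 = (-24/7)**3 = -13824/343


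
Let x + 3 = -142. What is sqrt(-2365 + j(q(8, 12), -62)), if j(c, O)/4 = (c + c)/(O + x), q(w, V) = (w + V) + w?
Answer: I*sqrt(11264917)/69 ≈ 48.642*I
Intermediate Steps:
x = -145 (x = -3 - 142 = -145)
q(w, V) = V + 2*w (q(w, V) = (V + w) + w = V + 2*w)
j(c, O) = 8*c/(-145 + O) (j(c, O) = 4*((c + c)/(O - 145)) = 4*((2*c)/(-145 + O)) = 4*(2*c/(-145 + O)) = 8*c/(-145 + O))
sqrt(-2365 + j(q(8, 12), -62)) = sqrt(-2365 + 8*(12 + 2*8)/(-145 - 62)) = sqrt(-2365 + 8*(12 + 16)/(-207)) = sqrt(-2365 + 8*28*(-1/207)) = sqrt(-2365 - 224/207) = sqrt(-489779/207) = I*sqrt(11264917)/69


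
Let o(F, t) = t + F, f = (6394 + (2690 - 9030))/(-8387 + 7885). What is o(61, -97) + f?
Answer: -9063/251 ≈ -36.108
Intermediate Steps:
f = -27/251 (f = (6394 - 6340)/(-502) = 54*(-1/502) = -27/251 ≈ -0.10757)
o(F, t) = F + t
o(61, -97) + f = (61 - 97) - 27/251 = -36 - 27/251 = -9063/251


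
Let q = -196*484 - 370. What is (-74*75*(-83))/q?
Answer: -230325/47617 ≈ -4.8370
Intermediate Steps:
q = -95234 (q = -94864 - 370 = -95234)
(-74*75*(-83))/q = (-74*75*(-83))/(-95234) = -5550*(-83)*(-1/95234) = 460650*(-1/95234) = -230325/47617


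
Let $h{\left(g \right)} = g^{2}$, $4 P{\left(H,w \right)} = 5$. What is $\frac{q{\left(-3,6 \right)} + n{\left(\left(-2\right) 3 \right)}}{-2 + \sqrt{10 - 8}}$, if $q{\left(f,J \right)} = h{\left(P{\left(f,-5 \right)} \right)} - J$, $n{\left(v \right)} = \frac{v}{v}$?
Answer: $\frac{55}{16} + \frac{55 \sqrt{2}}{32} \approx 5.8682$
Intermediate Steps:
$P{\left(H,w \right)} = \frac{5}{4}$ ($P{\left(H,w \right)} = \frac{1}{4} \cdot 5 = \frac{5}{4}$)
$n{\left(v \right)} = 1$
$q{\left(f,J \right)} = \frac{25}{16} - J$ ($q{\left(f,J \right)} = \left(\frac{5}{4}\right)^{2} - J = \frac{25}{16} - J$)
$\frac{q{\left(-3,6 \right)} + n{\left(\left(-2\right) 3 \right)}}{-2 + \sqrt{10 - 8}} = \frac{\left(\frac{25}{16} - 6\right) + 1}{-2 + \sqrt{10 - 8}} = \frac{\left(\frac{25}{16} - 6\right) + 1}{-2 + \sqrt{2}} = \frac{- \frac{71}{16} + 1}{-2 + \sqrt{2}} = \frac{1}{-2 + \sqrt{2}} \left(- \frac{55}{16}\right) = - \frac{55}{16 \left(-2 + \sqrt{2}\right)}$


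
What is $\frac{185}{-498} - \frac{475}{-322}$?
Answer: $\frac{44245}{40089} \approx 1.1037$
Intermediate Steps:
$\frac{185}{-498} - \frac{475}{-322} = 185 \left(- \frac{1}{498}\right) - - \frac{475}{322} = - \frac{185}{498} + \frac{475}{322} = \frac{44245}{40089}$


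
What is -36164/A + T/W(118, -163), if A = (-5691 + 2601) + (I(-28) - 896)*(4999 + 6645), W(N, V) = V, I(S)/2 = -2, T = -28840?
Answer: 151163337166/854339235 ≈ 176.94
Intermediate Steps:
I(S) = -4 (I(S) = 2*(-2) = -4)
A = -10482690 (A = (-5691 + 2601) + (-4 - 896)*(4999 + 6645) = -3090 - 900*11644 = -3090 - 10479600 = -10482690)
-36164/A + T/W(118, -163) = -36164/(-10482690) - 28840/(-163) = -36164*(-1/10482690) - 28840*(-1/163) = 18082/5241345 + 28840/163 = 151163337166/854339235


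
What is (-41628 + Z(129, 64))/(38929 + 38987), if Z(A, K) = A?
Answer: -13833/25972 ≈ -0.53261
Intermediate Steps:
(-41628 + Z(129, 64))/(38929 + 38987) = (-41628 + 129)/(38929 + 38987) = -41499/77916 = -41499*1/77916 = -13833/25972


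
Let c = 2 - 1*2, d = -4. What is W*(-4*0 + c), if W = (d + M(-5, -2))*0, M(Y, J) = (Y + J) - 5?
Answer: 0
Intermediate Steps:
c = 0 (c = 2 - 2 = 0)
M(Y, J) = -5 + J + Y (M(Y, J) = (J + Y) - 5 = -5 + J + Y)
W = 0 (W = (-4 + (-5 - 2 - 5))*0 = (-4 - 12)*0 = -16*0 = 0)
W*(-4*0 + c) = 0*(-4*0 + 0) = 0*(0 + 0) = 0*0 = 0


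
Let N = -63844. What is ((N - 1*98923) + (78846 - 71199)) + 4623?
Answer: -150497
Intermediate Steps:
((N - 1*98923) + (78846 - 71199)) + 4623 = ((-63844 - 1*98923) + (78846 - 71199)) + 4623 = ((-63844 - 98923) + 7647) + 4623 = (-162767 + 7647) + 4623 = -155120 + 4623 = -150497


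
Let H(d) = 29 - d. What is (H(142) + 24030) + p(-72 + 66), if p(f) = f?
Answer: 23911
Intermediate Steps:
(H(142) + 24030) + p(-72 + 66) = ((29 - 1*142) + 24030) + (-72 + 66) = ((29 - 142) + 24030) - 6 = (-113 + 24030) - 6 = 23917 - 6 = 23911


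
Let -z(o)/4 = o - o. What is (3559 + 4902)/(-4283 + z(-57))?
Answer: -8461/4283 ≈ -1.9755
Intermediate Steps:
z(o) = 0 (z(o) = -4*(o - o) = -4*0 = 0)
(3559 + 4902)/(-4283 + z(-57)) = (3559 + 4902)/(-4283 + 0) = 8461/(-4283) = 8461*(-1/4283) = -8461/4283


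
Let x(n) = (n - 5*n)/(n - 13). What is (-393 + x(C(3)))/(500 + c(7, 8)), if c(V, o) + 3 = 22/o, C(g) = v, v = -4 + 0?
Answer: -26788/33983 ≈ -0.78828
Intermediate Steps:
v = -4
C(g) = -4
c(V, o) = -3 + 22/o
x(n) = -4*n/(-13 + n) (x(n) = (-4*n)/(-13 + n) = -4*n/(-13 + n))
(-393 + x(C(3)))/(500 + c(7, 8)) = (-393 - 4*(-4)/(-13 - 4))/(500 + (-3 + 22/8)) = (-393 - 4*(-4)/(-17))/(500 + (-3 + 22*(⅛))) = (-393 - 4*(-4)*(-1/17))/(500 + (-3 + 11/4)) = (-393 - 16/17)/(500 - ¼) = -6697/(17*1999/4) = -6697/17*4/1999 = -26788/33983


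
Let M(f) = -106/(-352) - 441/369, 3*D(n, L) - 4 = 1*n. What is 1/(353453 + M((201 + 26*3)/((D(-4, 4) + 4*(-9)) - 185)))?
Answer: 7216/2550510397 ≈ 2.8292e-6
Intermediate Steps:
D(n, L) = 4/3 + n/3 (D(n, L) = 4/3 + (1*n)/3 = 4/3 + n/3)
M(f) = -6451/7216 (M(f) = -106*(-1/352) - 441*1/369 = 53/176 - 49/41 = -6451/7216)
1/(353453 + M((201 + 26*3)/((D(-4, 4) + 4*(-9)) - 185))) = 1/(353453 - 6451/7216) = 1/(2550510397/7216) = 7216/2550510397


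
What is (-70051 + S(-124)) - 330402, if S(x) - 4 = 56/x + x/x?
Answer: -12413902/31 ≈ -4.0045e+5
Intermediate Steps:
S(x) = 5 + 56/x (S(x) = 4 + (56/x + x/x) = 4 + (56/x + 1) = 4 + (1 + 56/x) = 5 + 56/x)
(-70051 + S(-124)) - 330402 = (-70051 + (5 + 56/(-124))) - 330402 = (-70051 + (5 + 56*(-1/124))) - 330402 = (-70051 + (5 - 14/31)) - 330402 = (-70051 + 141/31) - 330402 = -2171440/31 - 330402 = -12413902/31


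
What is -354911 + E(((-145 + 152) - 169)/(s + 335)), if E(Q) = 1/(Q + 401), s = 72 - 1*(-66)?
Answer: -67259538048/189511 ≈ -3.5491e+5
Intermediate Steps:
s = 138 (s = 72 + 66 = 138)
E(Q) = 1/(401 + Q)
-354911 + E(((-145 + 152) - 169)/(s + 335)) = -354911 + 1/(401 + ((-145 + 152) - 169)/(138 + 335)) = -354911 + 1/(401 + (7 - 169)/473) = -354911 + 1/(401 - 162*1/473) = -354911 + 1/(401 - 162/473) = -354911 + 1/(189511/473) = -354911 + 473/189511 = -67259538048/189511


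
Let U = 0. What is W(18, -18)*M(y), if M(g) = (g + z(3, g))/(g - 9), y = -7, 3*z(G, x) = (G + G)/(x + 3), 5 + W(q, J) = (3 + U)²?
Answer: 15/8 ≈ 1.8750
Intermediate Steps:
W(q, J) = 4 (W(q, J) = -5 + (3 + 0)² = -5 + 3² = -5 + 9 = 4)
z(G, x) = 2*G/(3*(3 + x)) (z(G, x) = ((G + G)/(x + 3))/3 = ((2*G)/(3 + x))/3 = (2*G/(3 + x))/3 = 2*G/(3*(3 + x)))
M(g) = (g + 2/(3 + g))/(-9 + g) (M(g) = (g + (⅔)*3/(3 + g))/(g - 9) = (g + 2/(3 + g))/(-9 + g))
W(18, -18)*M(y) = 4*((2 - 7*(3 - 7))/((-9 - 7)*(3 - 7))) = 4*((2 - 7*(-4))/(-16*(-4))) = 4*(-1/16*(-¼)*(2 + 28)) = 4*(-1/16*(-¼)*30) = 4*(15/32) = 15/8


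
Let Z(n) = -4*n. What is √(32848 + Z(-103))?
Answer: 2*√8315 ≈ 182.37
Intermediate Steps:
√(32848 + Z(-103)) = √(32848 - 4*(-103)) = √(32848 + 412) = √33260 = 2*√8315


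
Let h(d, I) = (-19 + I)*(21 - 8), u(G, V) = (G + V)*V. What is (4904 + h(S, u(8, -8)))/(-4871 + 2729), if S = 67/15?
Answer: -4657/2142 ≈ -2.1741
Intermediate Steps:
u(G, V) = V*(G + V)
S = 67/15 (S = 67*(1/15) = 67/15 ≈ 4.4667)
h(d, I) = -247 + 13*I (h(d, I) = (-19 + I)*13 = -247 + 13*I)
(4904 + h(S, u(8, -8)))/(-4871 + 2729) = (4904 + (-247 + 13*(-8*(8 - 8))))/(-4871 + 2729) = (4904 + (-247 + 13*(-8*0)))/(-2142) = (4904 + (-247 + 13*0))*(-1/2142) = (4904 + (-247 + 0))*(-1/2142) = (4904 - 247)*(-1/2142) = 4657*(-1/2142) = -4657/2142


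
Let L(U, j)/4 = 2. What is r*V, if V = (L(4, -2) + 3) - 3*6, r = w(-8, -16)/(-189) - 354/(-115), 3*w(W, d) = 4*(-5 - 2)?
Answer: -203938/9315 ≈ -21.893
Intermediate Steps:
w(W, d) = -28/3 (w(W, d) = (4*(-5 - 2))/3 = (4*(-7))/3 = (1/3)*(-28) = -28/3)
L(U, j) = 8 (L(U, j) = 4*2 = 8)
r = 29134/9315 (r = -28/3/(-189) - 354/(-115) = -28/3*(-1/189) - 354*(-1/115) = 4/81 + 354/115 = 29134/9315 ≈ 3.1276)
V = -7 (V = (8 + 3) - 3*6 = 11 - 18 = -7)
r*V = (29134/9315)*(-7) = -203938/9315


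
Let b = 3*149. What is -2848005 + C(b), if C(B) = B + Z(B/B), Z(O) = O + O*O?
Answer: -2847556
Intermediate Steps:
b = 447
Z(O) = O + O**2
C(B) = 2 + B (C(B) = B + (B/B)*(1 + B/B) = B + 1*(1 + 1) = B + 1*2 = B + 2 = 2 + B)
-2848005 + C(b) = -2848005 + (2 + 447) = -2848005 + 449 = -2847556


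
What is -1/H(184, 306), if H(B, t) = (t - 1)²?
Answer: -1/93025 ≈ -1.0750e-5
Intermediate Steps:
H(B, t) = (-1 + t)²
-1/H(184, 306) = -1/((-1 + 306)²) = -1/(305²) = -1/93025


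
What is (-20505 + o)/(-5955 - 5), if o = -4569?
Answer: 12537/2980 ≈ 4.2070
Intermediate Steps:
(-20505 + o)/(-5955 - 5) = (-20505 - 4569)/(-5955 - 5) = -25074/(-5960) = -25074*(-1/5960) = 12537/2980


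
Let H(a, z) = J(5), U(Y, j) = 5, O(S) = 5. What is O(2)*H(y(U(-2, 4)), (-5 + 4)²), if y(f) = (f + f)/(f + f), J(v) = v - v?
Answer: 0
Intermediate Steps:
J(v) = 0
y(f) = 1 (y(f) = (2*f)/((2*f)) = (2*f)*(1/(2*f)) = 1)
H(a, z) = 0
O(2)*H(y(U(-2, 4)), (-5 + 4)²) = 5*0 = 0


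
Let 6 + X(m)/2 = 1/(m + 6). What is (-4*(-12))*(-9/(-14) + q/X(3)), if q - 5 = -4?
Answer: 9936/371 ≈ 26.782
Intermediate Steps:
q = 1 (q = 5 - 4 = 1)
X(m) = -12 + 2/(6 + m) (X(m) = -12 + 2/(m + 6) = -12 + 2/(6 + m))
(-4*(-12))*(-9/(-14) + q/X(3)) = (-4*(-12))*(-9/(-14) + 1/(2*(-35 - 6*3)/(6 + 3))) = 48*(-9*(-1/14) + 1/(2*(-35 - 18)/9)) = 48*(9/14 + 1/(2*(⅑)*(-53))) = 48*(9/14 + 1/(-106/9)) = 48*(9/14 + 1*(-9/106)) = 48*(9/14 - 9/106) = 48*(207/371) = 9936/371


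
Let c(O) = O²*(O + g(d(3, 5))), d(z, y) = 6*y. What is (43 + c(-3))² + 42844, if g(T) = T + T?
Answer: 351980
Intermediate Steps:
g(T) = 2*T
c(O) = O²*(60 + O) (c(O) = O²*(O + 2*(6*5)) = O²*(O + 2*30) = O²*(O + 60) = O²*(60 + O))
(43 + c(-3))² + 42844 = (43 + (-3)²*(60 - 3))² + 42844 = (43 + 9*57)² + 42844 = (43 + 513)² + 42844 = 556² + 42844 = 309136 + 42844 = 351980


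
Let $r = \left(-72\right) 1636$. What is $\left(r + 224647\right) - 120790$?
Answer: $-13935$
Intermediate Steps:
$r = -117792$
$\left(r + 224647\right) - 120790 = \left(-117792 + 224647\right) - 120790 = 106855 - 120790 = -13935$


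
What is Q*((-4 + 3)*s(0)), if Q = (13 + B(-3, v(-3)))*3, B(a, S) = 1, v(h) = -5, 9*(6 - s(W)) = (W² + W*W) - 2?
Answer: -784/3 ≈ -261.33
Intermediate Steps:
s(W) = 56/9 - 2*W²/9 (s(W) = 6 - ((W² + W*W) - 2)/9 = 6 - ((W² + W²) - 2)/9 = 6 - (2*W² - 2)/9 = 6 - (-2 + 2*W²)/9 = 6 + (2/9 - 2*W²/9) = 56/9 - 2*W²/9)
Q = 42 (Q = (13 + 1)*3 = 14*3 = 42)
Q*((-4 + 3)*s(0)) = 42*((-4 + 3)*(56/9 - 2/9*0²)) = 42*(-(56/9 - 2/9*0)) = 42*(-(56/9 + 0)) = 42*(-1*56/9) = 42*(-56/9) = -784/3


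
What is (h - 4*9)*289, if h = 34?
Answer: -578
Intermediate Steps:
(h - 4*9)*289 = (34 - 4*9)*289 = (34 - 36)*289 = -2*289 = -578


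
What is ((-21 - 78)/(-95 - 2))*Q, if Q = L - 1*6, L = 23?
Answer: 1683/97 ≈ 17.351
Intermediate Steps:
Q = 17 (Q = 23 - 1*6 = 23 - 6 = 17)
((-21 - 78)/(-95 - 2))*Q = ((-21 - 78)/(-95 - 2))*17 = -99/(-97)*17 = -99*(-1/97)*17 = (99/97)*17 = 1683/97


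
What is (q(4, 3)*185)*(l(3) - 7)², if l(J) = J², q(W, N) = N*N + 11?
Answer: 14800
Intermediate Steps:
q(W, N) = 11 + N² (q(W, N) = N² + 11 = 11 + N²)
(q(4, 3)*185)*(l(3) - 7)² = ((11 + 3²)*185)*(3² - 7)² = ((11 + 9)*185)*(9 - 7)² = (20*185)*2² = 3700*4 = 14800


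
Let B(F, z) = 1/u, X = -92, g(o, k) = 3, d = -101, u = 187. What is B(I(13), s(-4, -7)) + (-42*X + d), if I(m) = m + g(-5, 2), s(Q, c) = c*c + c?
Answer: 703682/187 ≈ 3763.0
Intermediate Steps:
s(Q, c) = c + c² (s(Q, c) = c² + c = c + c²)
I(m) = 3 + m (I(m) = m + 3 = 3 + m)
B(F, z) = 1/187
B(I(13), s(-4, -7)) + (-42*X + d) = 1/187 + (-42*(-92) - 101) = 1/187 + (3864 - 101) = 1/187 + 3763 = 703682/187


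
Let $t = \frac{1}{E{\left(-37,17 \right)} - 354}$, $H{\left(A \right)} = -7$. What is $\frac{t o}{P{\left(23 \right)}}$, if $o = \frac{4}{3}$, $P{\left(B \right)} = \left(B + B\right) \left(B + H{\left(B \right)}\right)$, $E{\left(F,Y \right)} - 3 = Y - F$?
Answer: $- \frac{1}{163944} \approx -6.0996 \cdot 10^{-6}$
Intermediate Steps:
$E{\left(F,Y \right)} = 3 + Y - F$ ($E{\left(F,Y \right)} = 3 - \left(F - Y\right) = 3 + Y - F$)
$P{\left(B \right)} = 2 B \left(-7 + B\right)$ ($P{\left(B \right)} = \left(B + B\right) \left(B - 7\right) = 2 B \left(-7 + B\right)$)
$o = \frac{4}{3}$ ($o = 4 \cdot \frac{1}{3} = \frac{4}{3} \approx 1.3333$)
$t = - \frac{1}{297}$ ($t = \frac{1}{\left(3 + 17 - -37\right) - 354} = \frac{1}{\left(3 + 17 + 37\right) - 354} = \frac{1}{57 - 354} = \frac{1}{-297} = - \frac{1}{297} \approx -0.003367$)
$\frac{t o}{P{\left(23 \right)}} = \frac{\left(- \frac{1}{297}\right) \frac{4}{3}}{2 \cdot 23 \left(-7 + 23\right)} = - \frac{4}{891 \cdot 2 \cdot 23 \cdot 16} = - \frac{4}{891 \cdot 736} = \left(- \frac{4}{891}\right) \frac{1}{736} = - \frac{1}{163944}$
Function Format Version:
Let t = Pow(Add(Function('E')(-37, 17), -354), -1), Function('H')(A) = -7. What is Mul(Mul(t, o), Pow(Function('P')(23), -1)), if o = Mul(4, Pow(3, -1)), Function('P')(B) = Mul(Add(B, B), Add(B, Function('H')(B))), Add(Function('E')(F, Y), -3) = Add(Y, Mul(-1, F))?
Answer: Rational(-1, 163944) ≈ -6.0996e-6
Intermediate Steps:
Function('E')(F, Y) = Add(3, Y, Mul(-1, F)) (Function('E')(F, Y) = Add(3, Add(Y, Mul(-1, F))) = Add(3, Y, Mul(-1, F)))
Function('P')(B) = Mul(2, B, Add(-7, B)) (Function('P')(B) = Mul(Add(B, B), Add(B, -7)) = Mul(Mul(2, B), Add(-7, B)) = Mul(2, B, Add(-7, B)))
o = Rational(4, 3) (o = Mul(4, Rational(1, 3)) = Rational(4, 3) ≈ 1.3333)
t = Rational(-1, 297) (t = Pow(Add(Add(3, 17, Mul(-1, -37)), -354), -1) = Pow(Add(Add(3, 17, 37), -354), -1) = Pow(Add(57, -354), -1) = Pow(-297, -1) = Rational(-1, 297) ≈ -0.0033670)
Mul(Mul(t, o), Pow(Function('P')(23), -1)) = Mul(Mul(Rational(-1, 297), Rational(4, 3)), Pow(Mul(2, 23, Add(-7, 23)), -1)) = Mul(Rational(-4, 891), Pow(Mul(2, 23, 16), -1)) = Mul(Rational(-4, 891), Pow(736, -1)) = Mul(Rational(-4, 891), Rational(1, 736)) = Rational(-1, 163944)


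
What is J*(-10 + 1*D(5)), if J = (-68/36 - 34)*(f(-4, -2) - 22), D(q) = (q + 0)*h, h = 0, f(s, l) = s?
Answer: -83980/9 ≈ -9331.1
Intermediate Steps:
D(q) = 0 (D(q) = (q + 0)*0 = q*0 = 0)
J = 8398/9 (J = (-68/36 - 34)*(-4 - 22) = (-68*1/36 - 34)*(-26) = (-17/9 - 34)*(-26) = -323/9*(-26) = 8398/9 ≈ 933.11)
J*(-10 + 1*D(5)) = 8398*(-10 + 1*0)/9 = 8398*(-10 + 0)/9 = (8398/9)*(-10) = -83980/9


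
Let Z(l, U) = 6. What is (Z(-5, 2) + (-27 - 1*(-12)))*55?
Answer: -495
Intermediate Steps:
(Z(-5, 2) + (-27 - 1*(-12)))*55 = (6 + (-27 - 1*(-12)))*55 = (6 + (-27 + 12))*55 = (6 - 15)*55 = -9*55 = -495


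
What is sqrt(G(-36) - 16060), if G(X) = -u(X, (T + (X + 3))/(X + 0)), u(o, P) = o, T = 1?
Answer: 2*I*sqrt(4006) ≈ 126.59*I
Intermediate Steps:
G(X) = -X
sqrt(G(-36) - 16060) = sqrt(-1*(-36) - 16060) = sqrt(36 - 16060) = sqrt(-16024) = 2*I*sqrt(4006)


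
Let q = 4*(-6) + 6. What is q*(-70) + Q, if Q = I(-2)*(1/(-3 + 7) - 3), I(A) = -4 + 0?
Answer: 1271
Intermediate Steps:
I(A) = -4
Q = 11 (Q = -4*(1/(-3 + 7) - 3) = -4*(1/4 - 3) = -4*(-11/4) = 11)
q = -18 (q = -24 + 6 = -18)
q*(-70) + Q = -18*(-70) + 11 = 1260 + 11 = 1271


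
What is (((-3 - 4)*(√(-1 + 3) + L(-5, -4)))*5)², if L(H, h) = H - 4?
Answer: 101675 - 22050*√2 ≈ 70492.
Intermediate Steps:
L(H, h) = -4 + H
(((-3 - 4)*(√(-1 + 3) + L(-5, -4)))*5)² = (((-3 - 4)*(√(-1 + 3) + (-4 - 5)))*5)² = (-7*(√2 - 9)*5)² = (-7*(-9 + √2)*5)² = ((63 - 7*√2)*5)² = (315 - 35*√2)²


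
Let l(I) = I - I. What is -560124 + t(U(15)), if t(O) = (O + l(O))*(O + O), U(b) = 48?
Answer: -555516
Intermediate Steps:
l(I) = 0
t(O) = 2*O² (t(O) = (O + 0)*(O + O) = O*(2*O) = 2*O²)
-560124 + t(U(15)) = -560124 + 2*48² = -560124 + 2*2304 = -560124 + 4608 = -555516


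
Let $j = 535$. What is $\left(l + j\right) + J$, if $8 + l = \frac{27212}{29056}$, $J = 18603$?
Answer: $\frac{138967123}{7264} \approx 19131.0$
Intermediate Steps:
$l = - \frac{51309}{7264}$ ($l = -8 + \frac{27212}{29056} = -8 + 27212 \cdot \frac{1}{29056} = -8 + \frac{6803}{7264} = - \frac{51309}{7264} \approx -7.0635$)
$\left(l + j\right) + J = \left(- \frac{51309}{7264} + 535\right) + 18603 = \frac{3834931}{7264} + 18603 = \frac{138967123}{7264}$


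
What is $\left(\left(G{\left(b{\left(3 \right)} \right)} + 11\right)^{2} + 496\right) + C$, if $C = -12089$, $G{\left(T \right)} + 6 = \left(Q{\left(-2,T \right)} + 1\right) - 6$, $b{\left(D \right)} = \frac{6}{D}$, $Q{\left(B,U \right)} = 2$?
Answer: $-11589$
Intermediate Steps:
$G{\left(T \right)} = -9$ ($G{\left(T \right)} = -6 + \left(\left(2 + 1\right) - 6\right) = -6 + \left(3 - 6\right) = -6 - 3 = -9$)
$\left(\left(G{\left(b{\left(3 \right)} \right)} + 11\right)^{2} + 496\right) + C = \left(\left(-9 + 11\right)^{2} + 496\right) - 12089 = \left(2^{2} + 496\right) - 12089 = \left(4 + 496\right) - 12089 = 500 - 12089 = -11589$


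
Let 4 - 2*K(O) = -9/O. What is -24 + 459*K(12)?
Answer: 8529/8 ≈ 1066.1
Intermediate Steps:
K(O) = 2 + 9/(2*O) (K(O) = 2 - (-9)/(2*O) = 2 + 9/(2*O))
-24 + 459*K(12) = -24 + 459*(2 + (9/2)/12) = -24 + 459*(2 + (9/2)*(1/12)) = -24 + 459*(2 + 3/8) = -24 + 459*(19/8) = -24 + 8721/8 = 8529/8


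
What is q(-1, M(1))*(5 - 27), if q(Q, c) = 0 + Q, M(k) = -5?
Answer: 22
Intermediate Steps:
q(Q, c) = Q
q(-1, M(1))*(5 - 27) = -(5 - 27) = -1*(-22) = 22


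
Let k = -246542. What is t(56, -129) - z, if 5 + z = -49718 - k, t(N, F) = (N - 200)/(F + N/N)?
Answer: -1574543/8 ≈ -1.9682e+5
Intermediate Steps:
t(N, F) = (-200 + N)/(1 + F) (t(N, F) = (-200 + N)/(F + 1) = (-200 + N)/(1 + F))
z = 196819 (z = -5 + (-49718 - 1*(-246542)) = -5 + (-49718 + 246542) = -5 + 196824 = 196819)
t(56, -129) - z = (-200 + 56)/(1 - 129) - 1*196819 = -144/(-128) - 196819 = -1/128*(-144) - 196819 = 9/8 - 196819 = -1574543/8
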